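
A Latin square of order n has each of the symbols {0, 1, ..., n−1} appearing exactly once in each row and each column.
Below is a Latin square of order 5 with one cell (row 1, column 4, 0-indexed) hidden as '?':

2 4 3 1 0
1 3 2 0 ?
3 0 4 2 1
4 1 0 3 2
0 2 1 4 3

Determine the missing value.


Row 1 contains symbols [0, 1, 2, 3] — missing [4].
Column 4 contains symbols [0, 1, 2, 3] — missing [4].
The missing symbol must appear in both missing sets; intersection = [4].
Therefore the hidden value is 4.

Missing value = 4.


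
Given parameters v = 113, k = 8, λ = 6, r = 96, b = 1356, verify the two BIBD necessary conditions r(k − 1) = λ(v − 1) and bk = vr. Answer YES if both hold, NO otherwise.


Condition (i): r(k − 1) = 96·7 = 672; λ(v − 1) = 6·112 = 672. Match? YES.
Condition (ii): bk = 1356·8 = 10848; vr = 113·96 = 10848. Match? YES.
Both conditions hold? YES.

YES


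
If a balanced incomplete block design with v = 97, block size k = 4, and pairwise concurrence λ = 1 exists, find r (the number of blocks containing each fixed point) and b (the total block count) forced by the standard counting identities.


Any 2-(v, k, λ) BIBD satisfies two necessary conditions:
  (i)  Each point sits in r blocks, and counting incidences through any fixed point gives r(k − 1) = λ(v − 1), so r = λ(v − 1)/(k − 1).
  (ii) Total incidences bk = vr, so b = vr/k.
Step 1: r = λ(v − 1)/(k − 1) = 1·(97 − 1)/(4 − 1) = 1·96/3 = 96/3 = 32.
Step 2: b = vr/k = 97·32/4 = 3104/4 = 776.
Check integrality: r = 32 ∈ Z ✓, b = 776 ∈ Z ✓.
(These identities are necessary conditions: they determine r and b for any design with these parameters, but do not by themselves prove that one exists.)

r = 32, b = 776.


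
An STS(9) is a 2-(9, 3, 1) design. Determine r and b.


An STS(v) is a 2-(v, 3, 1) BIBD: block size k = 3, λ = 1.
Replication: r(k − 1) = λ(v − 1) ⇒ r·2 = 9 − 1 = 8 ⇒ r = 4.
Block count: bk = vr ⇒ b·3 = 9·4 = 36 ⇒ b = 12.

r = 4, b = 12.


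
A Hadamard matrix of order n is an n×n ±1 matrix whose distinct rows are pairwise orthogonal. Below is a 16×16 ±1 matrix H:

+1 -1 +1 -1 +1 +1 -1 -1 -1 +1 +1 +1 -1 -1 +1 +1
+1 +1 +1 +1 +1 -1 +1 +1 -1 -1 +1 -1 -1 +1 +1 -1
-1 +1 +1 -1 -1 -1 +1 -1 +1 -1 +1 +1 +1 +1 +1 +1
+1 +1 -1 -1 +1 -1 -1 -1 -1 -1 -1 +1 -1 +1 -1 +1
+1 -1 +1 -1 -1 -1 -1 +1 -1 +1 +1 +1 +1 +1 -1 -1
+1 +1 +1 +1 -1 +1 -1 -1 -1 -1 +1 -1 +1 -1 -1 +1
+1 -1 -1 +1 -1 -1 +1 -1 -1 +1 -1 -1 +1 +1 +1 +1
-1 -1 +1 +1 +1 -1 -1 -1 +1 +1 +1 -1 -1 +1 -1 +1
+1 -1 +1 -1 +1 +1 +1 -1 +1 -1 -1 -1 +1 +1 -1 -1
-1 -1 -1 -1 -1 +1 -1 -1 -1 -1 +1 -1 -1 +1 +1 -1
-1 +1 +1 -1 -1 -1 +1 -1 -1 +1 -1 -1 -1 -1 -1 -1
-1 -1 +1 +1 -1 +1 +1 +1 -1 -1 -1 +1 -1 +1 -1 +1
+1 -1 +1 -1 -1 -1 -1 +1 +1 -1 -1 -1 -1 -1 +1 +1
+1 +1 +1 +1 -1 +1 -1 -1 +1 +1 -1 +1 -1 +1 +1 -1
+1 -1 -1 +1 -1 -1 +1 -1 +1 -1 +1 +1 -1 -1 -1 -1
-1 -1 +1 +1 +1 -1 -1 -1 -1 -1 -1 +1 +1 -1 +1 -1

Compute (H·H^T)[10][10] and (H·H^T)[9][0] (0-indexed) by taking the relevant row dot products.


Row 0 of H: [1, -1, 1, -1, 1, 1, -1, -1, -1, 1, 1, 1, -1, -1, 1, 1].
Row 9 of H: [-1, -1, -1, -1, -1, 1, -1, -1, -1, -1, 1, -1, -1, 1, 1, -1].
Row 10 of H: [-1, 1, 1, -1, -1, -1, 1, -1, -1, 1, -1, -1, -1, -1, -1, -1].
(H·H^T)[10][10] = Σ_j H[10][j]·H[10][j] = (-1)² + (1)² + (1)² + (-1)² + (-1)² + (-1)² + (1)² + (-1)² + (-1)² + (1)² + (-1)² + (-1)² + (-1)² + (-1)² + (-1)² + (-1)² = 1 + 1 + 1 + 1 + 1 + 1 + 1 + 1 + 1 + 1 + 1 + 1 + 1 + 1 + 1 + 1 = 16.
(H·H^T)[9][0] = Σ_j H[9][j]·H[0][j] = (-1)·(1) + (-1)·(-1) + (-1)·(1) + (-1)·(-1) + (-1)·(1) + (1)·(1) + (-1)·(-1) + (-1)·(-1) + (-1)·(-1) + (-1)·(1) + (1)·(1) + (-1)·(1) + (-1)·(-1) + (1)·(-1) + (1)·(1) + (-1)·(1) = -1 + 1 + -1 + 1 + -1 + 1 + 1 + 1 + 1 + -1 + 1 + -1 + 1 + -1 + 1 + -1 = 2.
Rows 9 and 0 are not orthogonal (dot product = 2 ≠ 0), so H is not a Hadamard matrix.

(10,10) entry = 16; (9,0) entry = 2.


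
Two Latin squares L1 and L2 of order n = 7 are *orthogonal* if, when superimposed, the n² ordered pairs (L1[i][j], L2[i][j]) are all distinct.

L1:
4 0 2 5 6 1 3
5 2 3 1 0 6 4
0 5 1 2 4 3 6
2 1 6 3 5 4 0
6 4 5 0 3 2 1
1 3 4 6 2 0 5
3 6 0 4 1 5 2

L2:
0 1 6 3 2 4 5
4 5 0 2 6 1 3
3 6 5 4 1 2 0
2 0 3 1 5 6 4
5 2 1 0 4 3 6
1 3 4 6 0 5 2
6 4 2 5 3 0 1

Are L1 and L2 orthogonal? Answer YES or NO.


Form the n² = 49 superimposed pairs (L1[i][j], L2[i][j]), row by row (rows and columns indexed from 0):
row 0: (4,0) (0,1) (2,6) (5,3) (6,2) (1,4) (3,5)
row 1: (5,4) (2,5) (3,0) (1,2) (0,6) (6,1) (4,3)
row 2: (0,3) (5,6) (1,5) (2,4) (4,1) (3,2) (6,0)
row 3: (2,2) (1,0) (6,3) (3,1) (5,5) (4,6) (0,4)
row 4: (6,5) (4,2) (5,1) (0,0) (3,4) (2,3) (1,6)
row 5: (1,1) (3,3) (4,4) (6,6) (2,0) (0,5) (5,2)
row 6: (3,6) (6,4) (0,2) (4,5) (1,3) (5,0) (2,1)
Orthogonality requires all 49 pairs distinct.
Check by first coordinate: for each symbol s of L1, list the L2 entries in the n cells where L1 = s; they must all differ.
  L1 = 0: L2 entries (in reading order) 1, 6, 3, 4, 0, 5, 2 — all 7 distinct ✓
  L1 = 1: L2 entries (in reading order) 4, 2, 5, 0, 6, 1, 3 — all 7 distinct ✓
  L1 = 2: L2 entries (in reading order) 6, 5, 4, 2, 3, 0, 1 — all 7 distinct ✓
  L1 = 3: L2 entries (in reading order) 5, 0, 2, 1, 4, 3, 6 — all 7 distinct ✓
  L1 = 4: L2 entries (in reading order) 0, 3, 1, 6, 2, 4, 5 — all 7 distinct ✓
  L1 = 5: L2 entries (in reading order) 3, 4, 6, 5, 1, 2, 0 — all 7 distinct ✓
  L1 = 6: L2 entries (in reading order) 2, 1, 0, 3, 5, 6, 4 — all 7 distinct ✓
Every symbol of L1 meets every symbol of L2 exactly once, so all 49 pairs are distinct (49 of 49).
Conclusion: YES.

YES


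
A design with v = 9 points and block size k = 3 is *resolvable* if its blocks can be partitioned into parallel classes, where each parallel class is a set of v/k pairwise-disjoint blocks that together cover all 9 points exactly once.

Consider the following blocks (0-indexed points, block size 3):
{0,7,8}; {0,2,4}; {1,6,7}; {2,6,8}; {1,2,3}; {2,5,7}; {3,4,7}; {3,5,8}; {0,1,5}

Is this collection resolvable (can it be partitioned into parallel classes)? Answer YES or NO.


v = 9, block size k = 3, number of blocks = 9.
For resolvability, blocks must partition into parallel classes of size v/k = 3.
Total blocks must therefore be a multiple of 3: 9 = 3·3 + 0 ⇒ divisible ✓.
Consider block {0,7,8}. The only other block(s) in the collection disjoint from it are {1,2,3} — just 1 block(s). Any parallel class containing {0,7,8} would need 2 other blocks each disjoint from it, so no parallel class of size 3 can contain {0,7,8}.
Since every block must belong to some parallel class in a resolution, the collection cannot be partitioned into parallel classes.
Resolvable? NO.

NO


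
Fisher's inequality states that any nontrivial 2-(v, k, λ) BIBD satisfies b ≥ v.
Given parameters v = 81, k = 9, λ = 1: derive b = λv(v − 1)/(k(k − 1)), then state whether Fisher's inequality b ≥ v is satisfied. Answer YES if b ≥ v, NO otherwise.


r = λ(v − 1)/(k − 1) = 1·80/8 = 10.
b = vr/k = 81·10/9 = 90.
Fisher's inequality: b ≥ v ⇔ 90 ≥ 81? YES.

YES


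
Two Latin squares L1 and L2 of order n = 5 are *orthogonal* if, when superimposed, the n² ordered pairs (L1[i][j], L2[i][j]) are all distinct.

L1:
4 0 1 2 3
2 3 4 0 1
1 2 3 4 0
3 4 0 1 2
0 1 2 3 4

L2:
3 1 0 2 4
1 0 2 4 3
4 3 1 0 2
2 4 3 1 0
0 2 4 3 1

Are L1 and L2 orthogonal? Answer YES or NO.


Form the n² = 25 superimposed pairs (L1[i][j], L2[i][j]), row by row (rows and columns indexed from 0):
row 0: (4,3) (0,1) (1,0) (2,2) (3,4)
row 1: (2,1) (3,0) (4,2) (0,4) (1,3)
row 2: (1,4) (2,3) (3,1) (4,0) (0,2)
row 3: (3,2) (4,4) (0,3) (1,1) (2,0)
row 4: (0,0) (1,2) (2,4) (3,3) (4,1)
Orthogonality requires all 25 pairs distinct.
Check by first coordinate: for each symbol s of L1, list the L2 entries in the n cells where L1 = s; they must all differ.
  L1 = 0: L2 entries (in reading order) 1, 4, 2, 3, 0 — all 5 distinct ✓
  L1 = 1: L2 entries (in reading order) 0, 3, 4, 1, 2 — all 5 distinct ✓
  L1 = 2: L2 entries (in reading order) 2, 1, 3, 0, 4 — all 5 distinct ✓
  L1 = 3: L2 entries (in reading order) 4, 0, 1, 2, 3 — all 5 distinct ✓
  L1 = 4: L2 entries (in reading order) 3, 2, 0, 4, 1 — all 5 distinct ✓
Every symbol of L1 meets every symbol of L2 exactly once, so all 25 pairs are distinct (25 of 25).
Conclusion: YES.

YES


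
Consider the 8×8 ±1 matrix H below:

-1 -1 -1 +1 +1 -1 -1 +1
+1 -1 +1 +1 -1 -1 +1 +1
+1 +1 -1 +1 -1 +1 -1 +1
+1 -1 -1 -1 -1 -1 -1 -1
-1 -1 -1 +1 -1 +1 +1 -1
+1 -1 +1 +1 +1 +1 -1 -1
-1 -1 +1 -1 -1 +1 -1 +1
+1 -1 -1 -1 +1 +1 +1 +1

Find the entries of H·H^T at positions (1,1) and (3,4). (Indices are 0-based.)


Row 1 of H: [1, -1, 1, 1, -1, -1, 1, 1].
Row 3 of H: [1, -1, -1, -1, -1, -1, -1, -1].
Row 4 of H: [-1, -1, -1, 1, -1, 1, 1, -1].
(H·H^T)[1][1] = Σ_j H[1][j]·H[1][j] = (1)² + (-1)² + (1)² + (1)² + (-1)² + (-1)² + (1)² + (1)² = 1 + 1 + 1 + 1 + 1 + 1 + 1 + 1 = 8.
(H·H^T)[3][4] = Σ_j H[3][j]·H[4][j] = (1)·(-1) + (-1)·(-1) + (-1)·(-1) + (-1)·(1) + (-1)·(-1) + (-1)·(1) + (-1)·(1) + (-1)·(-1) = -1 + 1 + 1 + -1 + 1 + -1 + -1 + 1 = 0.
So rows 3 and 4 are orthogonal; the diagonal entry equals n = 8.

(1,1) entry = 8; (3,4) entry = 0.


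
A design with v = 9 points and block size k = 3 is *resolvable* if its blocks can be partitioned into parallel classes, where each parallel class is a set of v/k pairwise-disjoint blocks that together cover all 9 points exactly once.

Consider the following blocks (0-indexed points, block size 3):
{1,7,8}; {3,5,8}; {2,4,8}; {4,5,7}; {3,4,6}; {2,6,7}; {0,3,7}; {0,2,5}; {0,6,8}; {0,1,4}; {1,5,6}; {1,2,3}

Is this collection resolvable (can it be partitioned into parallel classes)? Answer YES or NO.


v = 9, block size k = 3, number of blocks = 12.
For resolvability, blocks must partition into parallel classes of size v/k = 3.
Total blocks must therefore be a multiple of 3: 12 = 3·4 + 0 ⇒ divisible ✓.
Greedy packing gives 4 candidate class(es). Each should be a full parallel class (size 3, covers all 9 points).
  Class 1 (3 blocks): {1,7,8}; {3,4,6}; {0,2,5}. Points covered: [0, 1, 2, 3, 4, 5, 6, 7, 8].
  Class 2 (3 blocks): {3,5,8}; {2,6,7}; {0,1,4}. Points covered: [0, 1, 2, 3, 4, 5, 6, 7, 8].
  Class 3 (3 blocks): {2,4,8}; {0,3,7}; {1,5,6}. Points covered: [0, 1, 2, 3, 4, 5, 6, 7, 8].
  Class 4 (3 blocks): {4,5,7}; {0,6,8}; {1,2,3}. Points covered: [0, 1, 2, 3, 4, 5, 6, 7, 8].
All classes full (size 3)? YES. All classes cover every point? YES.
Resolvable? YES.

YES


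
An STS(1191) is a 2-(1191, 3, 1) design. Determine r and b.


An STS(v) is a 2-(v, 3, 1) BIBD: block size k = 3, λ = 1.
Replication: r(k − 1) = λ(v − 1) ⇒ r·2 = 1191 − 1 = 1190 ⇒ r = 595.
Block count: bk = vr ⇒ b·3 = 1191·595 = 708645 ⇒ b = 236215.

r = 595, b = 236215.


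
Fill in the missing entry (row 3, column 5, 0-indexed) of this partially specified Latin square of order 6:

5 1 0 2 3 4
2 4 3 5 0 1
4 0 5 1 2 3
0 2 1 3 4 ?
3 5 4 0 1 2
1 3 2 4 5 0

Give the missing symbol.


Row 3 contains symbols [0, 1, 2, 3, 4] — missing [5].
Column 5 contains symbols [0, 1, 2, 3, 4] — missing [5].
The missing symbol must appear in both missing sets; intersection = [5].
Therefore the hidden value is 5.

Missing value = 5.


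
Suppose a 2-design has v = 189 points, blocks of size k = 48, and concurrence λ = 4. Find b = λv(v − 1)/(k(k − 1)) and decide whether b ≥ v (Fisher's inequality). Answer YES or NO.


r = λ(v − 1)/(k − 1) = 4·188/47 = 16.
b = vr/k = 189·16/48 = 63.
Fisher's inequality: b ≥ v ⇔ 63 ≥ 189? NO.

NO


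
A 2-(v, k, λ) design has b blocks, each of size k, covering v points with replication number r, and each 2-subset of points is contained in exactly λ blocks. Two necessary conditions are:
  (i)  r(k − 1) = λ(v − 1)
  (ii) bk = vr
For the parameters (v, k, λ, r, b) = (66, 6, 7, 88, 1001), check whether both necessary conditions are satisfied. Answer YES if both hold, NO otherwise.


Condition (i): r(k − 1) = 88·5 = 440; λ(v − 1) = 7·65 = 455. Match? NO.
Condition (ii): bk = 1001·6 = 6006; vr = 66·88 = 5808. Match? NO.
Both conditions hold? NO.

NO


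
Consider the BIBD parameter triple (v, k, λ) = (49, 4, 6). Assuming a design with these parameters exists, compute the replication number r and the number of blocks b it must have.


Any 2-(v, k, λ) BIBD satisfies two necessary conditions:
  (i)  Each point sits in r blocks, and counting incidences through any fixed point gives r(k − 1) = λ(v − 1), so r = λ(v − 1)/(k − 1).
  (ii) Total incidences bk = vr, so b = vr/k.
Step 1: r = λ(v − 1)/(k − 1) = 6·(49 − 1)/(4 − 1) = 6·48/3 = 288/3 = 96.
Step 2: b = vr/k = 49·96/4 = 4704/4 = 1176.
Check integrality: r = 96 ∈ Z ✓, b = 1176 ∈ Z ✓.
(These identities are necessary conditions: they determine r and b for any design with these parameters, but do not by themselves prove that one exists.)

r = 96, b = 1176.


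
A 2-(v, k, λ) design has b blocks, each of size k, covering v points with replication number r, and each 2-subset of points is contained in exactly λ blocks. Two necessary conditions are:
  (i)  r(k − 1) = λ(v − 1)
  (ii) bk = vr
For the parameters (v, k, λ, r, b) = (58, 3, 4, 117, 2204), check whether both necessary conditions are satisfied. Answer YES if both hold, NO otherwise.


Condition (i): r(k − 1) = 117·2 = 234; λ(v − 1) = 4·57 = 228. Match? NO.
Condition (ii): bk = 2204·3 = 6612; vr = 58·117 = 6786. Match? NO.
Both conditions hold? NO.

NO


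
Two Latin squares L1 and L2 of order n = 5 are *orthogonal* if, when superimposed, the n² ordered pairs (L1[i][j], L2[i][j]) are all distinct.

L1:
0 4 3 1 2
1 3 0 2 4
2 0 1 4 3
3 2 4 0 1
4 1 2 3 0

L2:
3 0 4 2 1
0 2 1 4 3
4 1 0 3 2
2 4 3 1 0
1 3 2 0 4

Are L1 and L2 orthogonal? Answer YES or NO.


Form the n² = 25 superimposed pairs (L1[i][j], L2[i][j]), row by row (rows and columns indexed from 0):
row 0: (0,3) (4,0) (3,4) (1,2) (2,1)
row 1: (1,0) (3,2) (0,1) (2,4) (4,3)
row 2: (2,4) (0,1) (1,0) (4,3) (3,2)
row 3: (3,2) (2,4) (4,3) (0,1) (1,0)
row 4: (4,1) (1,3) (2,2) (3,0) (0,4)
Orthogonality requires all 25 pairs distinct.
But the pair (2,4) repeats: cell (1,3) has L1 = 2, L2 = 4, and cell (2,0) has L1 = 2, L2 = 4.
A repeated pair means some other pair never occurs (only 15 distinct pairs out of 25), so the squares are not orthogonal.
Conclusion: NO.

NO


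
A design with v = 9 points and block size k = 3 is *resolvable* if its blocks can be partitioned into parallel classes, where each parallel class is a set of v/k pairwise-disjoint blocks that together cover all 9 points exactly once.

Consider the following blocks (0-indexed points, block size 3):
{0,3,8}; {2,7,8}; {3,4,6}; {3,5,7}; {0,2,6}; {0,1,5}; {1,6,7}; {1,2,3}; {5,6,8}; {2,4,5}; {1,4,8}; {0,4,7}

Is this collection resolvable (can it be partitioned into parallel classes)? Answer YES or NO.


v = 9, block size k = 3, number of blocks = 12.
For resolvability, blocks must partition into parallel classes of size v/k = 3.
Total blocks must therefore be a multiple of 3: 12 = 3·4 + 0 ⇒ divisible ✓.
Greedy packing gives 4 candidate class(es). Each should be a full parallel class (size 3, covers all 9 points).
  Class 1 (3 blocks): {0,3,8}; {1,6,7}; {2,4,5}. Points covered: [0, 1, 2, 3, 4, 5, 6, 7, 8].
  Class 2 (3 blocks): {2,7,8}; {3,4,6}; {0,1,5}. Points covered: [0, 1, 2, 3, 4, 5, 6, 7, 8].
  Class 3 (3 blocks): {3,5,7}; {0,2,6}; {1,4,8}. Points covered: [0, 1, 2, 3, 4, 5, 6, 7, 8].
  Class 4 (3 blocks): {1,2,3}; {5,6,8}; {0,4,7}. Points covered: [0, 1, 2, 3, 4, 5, 6, 7, 8].
All classes full (size 3)? YES. All classes cover every point? YES.
Resolvable? YES.

YES


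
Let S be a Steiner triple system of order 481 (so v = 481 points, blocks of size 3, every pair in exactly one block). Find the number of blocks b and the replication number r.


An STS(v) is a 2-(v, 3, 1) BIBD: block size k = 3, λ = 1.
Replication: r(k − 1) = λ(v − 1) ⇒ r·2 = 481 − 1 = 480 ⇒ r = 240.
Block count: b = v(v − 1)/6 = 481·480/6 = 230880/6 = 38480.

r = 240, b = 38480.


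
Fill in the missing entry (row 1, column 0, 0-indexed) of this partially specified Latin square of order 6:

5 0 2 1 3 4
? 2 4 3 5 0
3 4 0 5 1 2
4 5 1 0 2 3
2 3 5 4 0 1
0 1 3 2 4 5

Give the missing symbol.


Row 1 contains symbols [0, 2, 3, 4, 5] — missing [1].
Column 0 contains symbols [0, 2, 3, 4, 5] — missing [1].
The missing symbol must appear in both missing sets; intersection = [1].
Therefore the hidden value is 1.

Missing value = 1.


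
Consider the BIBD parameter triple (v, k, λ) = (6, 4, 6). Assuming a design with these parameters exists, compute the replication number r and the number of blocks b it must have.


Any 2-(v, k, λ) BIBD satisfies two necessary conditions:
  (i)  Each point sits in r blocks, and counting incidences through any fixed point gives r(k − 1) = λ(v − 1), so r = λ(v − 1)/(k − 1).
  (ii) Total incidences bk = vr, so b = vr/k.
Step 1: r = λ(v − 1)/(k − 1) = 6·(6 − 1)/(4 − 1) = 6·5/3 = 30/3 = 10.
Step 2: b = vr/k = 6·10/4 = 60/4 = 15.
Check integrality: r = 10 ∈ Z ✓, b = 15 ∈ Z ✓.
(These identities are necessary conditions: they determine r and b for any design with these parameters, but do not by themselves prove that one exists.)

r = 10, b = 15.


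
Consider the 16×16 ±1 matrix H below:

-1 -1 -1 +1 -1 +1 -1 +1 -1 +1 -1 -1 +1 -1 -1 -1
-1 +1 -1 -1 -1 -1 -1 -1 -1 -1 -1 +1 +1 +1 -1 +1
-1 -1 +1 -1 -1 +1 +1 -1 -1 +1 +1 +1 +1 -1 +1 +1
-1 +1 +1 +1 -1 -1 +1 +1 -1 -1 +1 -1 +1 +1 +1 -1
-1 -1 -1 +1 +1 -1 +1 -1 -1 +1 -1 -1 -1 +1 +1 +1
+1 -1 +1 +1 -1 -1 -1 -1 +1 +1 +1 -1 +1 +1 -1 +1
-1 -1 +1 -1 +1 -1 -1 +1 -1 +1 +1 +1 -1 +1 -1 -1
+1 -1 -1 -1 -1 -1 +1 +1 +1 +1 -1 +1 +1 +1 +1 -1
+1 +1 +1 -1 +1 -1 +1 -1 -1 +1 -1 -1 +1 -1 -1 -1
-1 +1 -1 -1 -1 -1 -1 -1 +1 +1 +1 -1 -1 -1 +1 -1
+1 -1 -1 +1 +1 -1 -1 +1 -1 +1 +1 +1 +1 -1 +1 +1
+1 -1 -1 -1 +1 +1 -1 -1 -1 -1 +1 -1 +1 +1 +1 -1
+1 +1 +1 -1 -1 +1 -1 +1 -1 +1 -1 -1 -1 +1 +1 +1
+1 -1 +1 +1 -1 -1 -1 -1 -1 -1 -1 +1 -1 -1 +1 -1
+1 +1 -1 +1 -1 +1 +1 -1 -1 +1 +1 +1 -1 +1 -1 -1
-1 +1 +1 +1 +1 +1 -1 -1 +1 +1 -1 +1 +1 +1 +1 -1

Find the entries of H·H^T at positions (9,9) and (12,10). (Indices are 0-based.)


Row 9 of H: [-1, 1, -1, -1, -1, -1, -1, -1, 1, 1, 1, -1, -1, -1, 1, -1].
Row 10 of H: [1, -1, -1, 1, 1, -1, -1, 1, -1, 1, 1, 1, 1, -1, 1, 1].
Row 12 of H: [1, 1, 1, -1, -1, 1, -1, 1, -1, 1, -1, -1, -1, 1, 1, 1].
(H·H^T)[9][9] = Σ_j H[9][j]·H[9][j] = (-1)² + (1)² + (-1)² + (-1)² + (-1)² + (-1)² + (-1)² + (-1)² + (1)² + (1)² + (1)² + (-1)² + (-1)² + (-1)² + (1)² + (-1)² = 1 + 1 + 1 + 1 + 1 + 1 + 1 + 1 + 1 + 1 + 1 + 1 + 1 + 1 + 1 + 1 = 16.
(H·H^T)[12][10] = Σ_j H[12][j]·H[10][j] = (1)·(1) + (1)·(-1) + (1)·(-1) + (-1)·(1) + (-1)·(1) + (1)·(-1) + (-1)·(-1) + (1)·(1) + (-1)·(-1) + (1)·(1) + (-1)·(1) + (-1)·(1) + (-1)·(1) + (1)·(-1) + (1)·(1) + (1)·(1) = 1 + -1 + -1 + -1 + -1 + -1 + 1 + 1 + 1 + 1 + -1 + -1 + -1 + -1 + 1 + 1 = -2.
Rows 12 and 10 are not orthogonal (dot product = -2 ≠ 0), so H is not a Hadamard matrix.

(9,9) entry = 16; (12,10) entry = -2.


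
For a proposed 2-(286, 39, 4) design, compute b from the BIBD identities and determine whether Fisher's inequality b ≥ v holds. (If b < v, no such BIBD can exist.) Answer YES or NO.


b = λv(v − 1)/(k(k − 1)) = 4·286·285/(39·38) = 326040/1482 = 220.
Compare with v = 286: b < v, so Fisher's inequality fails.

NO


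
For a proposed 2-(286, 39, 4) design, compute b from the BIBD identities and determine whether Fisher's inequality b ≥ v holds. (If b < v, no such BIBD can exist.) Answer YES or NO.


r = λ(v − 1)/(k − 1) = 4·285/38 = 30.
b = vr/k = 286·30/39 = 220.
Fisher's inequality: b ≥ v ⇔ 220 ≥ 286? NO.

NO


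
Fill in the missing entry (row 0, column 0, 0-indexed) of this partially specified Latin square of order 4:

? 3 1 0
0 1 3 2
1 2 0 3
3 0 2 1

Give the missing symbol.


Row 0 contains symbols [0, 1, 3] — missing [2].
Column 0 contains symbols [0, 1, 3] — missing [2].
The missing symbol must appear in both missing sets; intersection = [2].
Therefore the hidden value is 2.

Missing value = 2.


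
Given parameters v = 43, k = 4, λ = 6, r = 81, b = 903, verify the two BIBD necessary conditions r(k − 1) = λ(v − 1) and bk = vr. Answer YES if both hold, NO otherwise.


Condition (i): r(k − 1) = 81·3 = 243; λ(v − 1) = 6·42 = 252. Match? NO.
Condition (ii): bk = 903·4 = 3612; vr = 43·81 = 3483. Match? NO.
Both conditions hold? NO.

NO


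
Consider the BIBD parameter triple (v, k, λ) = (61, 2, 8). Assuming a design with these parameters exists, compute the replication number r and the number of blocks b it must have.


Any 2-(v, k, λ) BIBD satisfies two necessary conditions:
  (i)  Each point sits in r blocks, and counting incidences through any fixed point gives r(k − 1) = λ(v − 1), so r = λ(v − 1)/(k − 1).
  (ii) Total incidences bk = vr, so b = vr/k.
Step 1: r = λ(v − 1)/(k − 1) = 8·(61 − 1)/(2 − 1) = 8·60/1 = 480/1 = 480.
Step 2: b = vr/k = 61·480/2 = 29280/2 = 14640.
Check integrality: r = 480 ∈ Z ✓, b = 14640 ∈ Z ✓.
(These identities are necessary conditions: they determine r and b for any design with these parameters, but do not by themselves prove that one exists.)

r = 480, b = 14640.


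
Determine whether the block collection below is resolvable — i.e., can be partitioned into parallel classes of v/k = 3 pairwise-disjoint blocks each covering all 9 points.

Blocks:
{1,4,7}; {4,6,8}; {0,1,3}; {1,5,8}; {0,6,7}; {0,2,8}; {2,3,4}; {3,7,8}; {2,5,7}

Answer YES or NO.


v = 9, block size k = 3, number of blocks = 9.
For resolvability, blocks must partition into parallel classes of size v/k = 3.
Total blocks must therefore be a multiple of 3: 9 = 3·3 + 0 ⇒ divisible ✓.
Consider block {1,4,7}. The only other block(s) in the collection disjoint from it are {0,2,8} — just 1 block(s). Any parallel class containing {1,4,7} would need 2 other blocks each disjoint from it, so no parallel class of size 3 can contain {1,4,7}.
Since every block must belong to some parallel class in a resolution, the collection cannot be partitioned into parallel classes.
Resolvable? NO.

NO


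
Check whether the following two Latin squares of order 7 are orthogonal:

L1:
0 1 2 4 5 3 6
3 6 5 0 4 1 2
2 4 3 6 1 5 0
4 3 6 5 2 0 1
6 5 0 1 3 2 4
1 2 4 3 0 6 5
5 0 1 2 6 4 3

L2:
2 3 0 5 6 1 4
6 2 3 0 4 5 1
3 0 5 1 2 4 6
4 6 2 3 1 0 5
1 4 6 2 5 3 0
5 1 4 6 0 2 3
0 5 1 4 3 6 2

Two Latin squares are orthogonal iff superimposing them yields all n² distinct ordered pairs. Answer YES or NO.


Form the n² = 49 superimposed pairs (L1[i][j], L2[i][j]), row by row (rows and columns indexed from 0):
row 0: (0,2) (1,3) (2,0) (4,5) (5,6) (3,1) (6,4)
row 1: (3,6) (6,2) (5,3) (0,0) (4,4) (1,5) (2,1)
row 2: (2,3) (4,0) (3,5) (6,1) (1,2) (5,4) (0,6)
row 3: (4,4) (3,6) (6,2) (5,3) (2,1) (0,0) (1,5)
row 4: (6,1) (5,4) (0,6) (1,2) (3,5) (2,3) (4,0)
row 5: (1,5) (2,1) (4,4) (3,6) (0,0) (6,2) (5,3)
row 6: (5,0) (0,5) (1,1) (2,4) (6,3) (4,6) (3,2)
Orthogonality requires all 49 pairs distinct.
But the pair (4,4) repeats: cell (1,4) has L1 = 4, L2 = 4, and cell (3,0) has L1 = 4, L2 = 4.
A repeated pair means some other pair never occurs (only 28 distinct pairs out of 49), so the squares are not orthogonal.
Conclusion: NO.

NO


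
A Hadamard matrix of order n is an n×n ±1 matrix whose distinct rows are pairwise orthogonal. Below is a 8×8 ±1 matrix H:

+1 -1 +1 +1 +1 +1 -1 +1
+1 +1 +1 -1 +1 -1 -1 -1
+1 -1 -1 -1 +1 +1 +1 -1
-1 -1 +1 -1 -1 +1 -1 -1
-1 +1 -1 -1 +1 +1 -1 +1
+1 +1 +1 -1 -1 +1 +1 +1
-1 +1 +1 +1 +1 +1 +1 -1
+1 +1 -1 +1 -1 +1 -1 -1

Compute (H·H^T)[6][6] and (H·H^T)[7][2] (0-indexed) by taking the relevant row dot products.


Row 2 of H: [1, -1, -1, -1, 1, 1, 1, -1].
Row 6 of H: [-1, 1, 1, 1, 1, 1, 1, -1].
Row 7 of H: [1, 1, -1, 1, -1, 1, -1, -1].
(H·H^T)[6][6] = Σ_j H[6][j]·H[6][j] = (-1)² + (1)² + (1)² + (1)² + (1)² + (1)² + (1)² + (-1)² = 1 + 1 + 1 + 1 + 1 + 1 + 1 + 1 = 8.
(H·H^T)[7][2] = Σ_j H[7][j]·H[2][j] = (1)·(1) + (1)·(-1) + (-1)·(-1) + (1)·(-1) + (-1)·(1) + (1)·(1) + (-1)·(1) + (-1)·(-1) = 1 + -1 + 1 + -1 + -1 + 1 + -1 + 1 = 0.
So rows 7 and 2 are orthogonal; the diagonal entry equals n = 8.

(6,6) entry = 8; (7,2) entry = 0.


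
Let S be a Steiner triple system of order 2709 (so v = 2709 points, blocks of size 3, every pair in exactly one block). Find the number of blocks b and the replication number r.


An STS(v) is a 2-(v, 3, 1) BIBD: block size k = 3, λ = 1.
Replication: r(k − 1) = λ(v − 1) ⇒ r·2 = 2709 − 1 = 2708 ⇒ r = 1354.
Block count: bk = vr ⇒ b·3 = 2709·1354 = 3667986 ⇒ b = 1222662.
(Check via b = v(v − 1)/6 = 2709·2708/6 = 7335972/6 = 1222662.)

r = 1354, b = 1222662.


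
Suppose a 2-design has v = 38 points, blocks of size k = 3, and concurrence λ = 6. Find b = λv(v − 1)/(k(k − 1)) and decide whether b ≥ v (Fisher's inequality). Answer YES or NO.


b = λv(v − 1)/(k(k − 1)) = 6·38·37/(3·2) = 8436/6 = 1406.
Compare with v = 38: b ≥ v, so Fisher's inequality holds.

YES


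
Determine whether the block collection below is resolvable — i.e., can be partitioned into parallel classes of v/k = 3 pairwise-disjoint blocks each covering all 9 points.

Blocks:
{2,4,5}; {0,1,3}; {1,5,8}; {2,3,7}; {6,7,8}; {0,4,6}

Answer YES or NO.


v = 9, block size k = 3, number of blocks = 6.
For resolvability, blocks must partition into parallel classes of size v/k = 3.
Total blocks must therefore be a multiple of 3: 6 = 3·2 + 0 ⇒ divisible ✓.
Greedy packing gives 2 candidate class(es). Each should be a full parallel class (size 3, covers all 9 points).
  Class 1 (3 blocks): {2,4,5}; {0,1,3}; {6,7,8}. Points covered: [0, 1, 2, 3, 4, 5, 6, 7, 8].
  Class 2 (3 blocks): {1,5,8}; {2,3,7}; {0,4,6}. Points covered: [0, 1, 2, 3, 4, 5, 6, 7, 8].
All classes full (size 3)? YES. All classes cover every point? YES.
Resolvable? YES.

YES


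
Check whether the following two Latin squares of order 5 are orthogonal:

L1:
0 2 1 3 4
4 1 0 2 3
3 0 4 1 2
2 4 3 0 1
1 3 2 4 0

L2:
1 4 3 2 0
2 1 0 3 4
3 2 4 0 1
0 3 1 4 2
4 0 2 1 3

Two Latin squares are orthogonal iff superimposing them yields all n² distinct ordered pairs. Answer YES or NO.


Form the n² = 25 superimposed pairs (L1[i][j], L2[i][j]), row by row (rows and columns indexed from 0):
row 0: (0,1) (2,4) (1,3) (3,2) (4,0)
row 1: (4,2) (1,1) (0,0) (2,3) (3,4)
row 2: (3,3) (0,2) (4,4) (1,0) (2,1)
row 3: (2,0) (4,3) (3,1) (0,4) (1,2)
row 4: (1,4) (3,0) (2,2) (4,1) (0,3)
Orthogonality requires all 25 pairs distinct.
Check by first coordinate: for each symbol s of L1, list the L2 entries in the n cells where L1 = s; they must all differ.
  L1 = 0: L2 entries (in reading order) 1, 0, 2, 4, 3 — all 5 distinct ✓
  L1 = 1: L2 entries (in reading order) 3, 1, 0, 2, 4 — all 5 distinct ✓
  L1 = 2: L2 entries (in reading order) 4, 3, 1, 0, 2 — all 5 distinct ✓
  L1 = 3: L2 entries (in reading order) 2, 4, 3, 1, 0 — all 5 distinct ✓
  L1 = 4: L2 entries (in reading order) 0, 2, 4, 3, 1 — all 5 distinct ✓
Every symbol of L1 meets every symbol of L2 exactly once, so all 25 pairs are distinct (25 of 25).
Conclusion: YES.

YES


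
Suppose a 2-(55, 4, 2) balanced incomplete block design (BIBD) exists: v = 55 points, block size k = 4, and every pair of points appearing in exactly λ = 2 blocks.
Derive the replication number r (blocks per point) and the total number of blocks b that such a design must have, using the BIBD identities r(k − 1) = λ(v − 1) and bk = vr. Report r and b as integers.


Any 2-(v, k, λ) BIBD satisfies two necessary conditions:
  (i)  Each point sits in r blocks, and counting incidences through any fixed point gives r(k − 1) = λ(v − 1), so r = λ(v − 1)/(k − 1).
  (ii) Total incidences bk = vr, so b = vr/k.
Step 1: r = λ(v − 1)/(k − 1) = 2·(55 − 1)/(4 − 1) = 2·54/3 = 108/3 = 36.
Step 2: b = vr/k = 55·36/4 = 1980/4 = 495.
Check integrality: r = 36 ∈ Z ✓, b = 495 ∈ Z ✓.
(These identities are necessary conditions: they determine r and b for any design with these parameters, but do not by themselves prove that one exists.)

r = 36, b = 495.


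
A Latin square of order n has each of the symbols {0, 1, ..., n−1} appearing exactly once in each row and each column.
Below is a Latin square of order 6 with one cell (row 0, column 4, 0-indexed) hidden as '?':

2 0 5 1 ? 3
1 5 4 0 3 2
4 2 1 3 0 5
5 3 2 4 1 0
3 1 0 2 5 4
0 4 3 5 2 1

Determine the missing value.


Row 0 contains symbols [0, 1, 2, 3, 5] — missing [4].
Column 4 contains symbols [0, 1, 2, 3, 5] — missing [4].
The missing symbol must appear in both missing sets; intersection = [4].
Therefore the hidden value is 4.

Missing value = 4.


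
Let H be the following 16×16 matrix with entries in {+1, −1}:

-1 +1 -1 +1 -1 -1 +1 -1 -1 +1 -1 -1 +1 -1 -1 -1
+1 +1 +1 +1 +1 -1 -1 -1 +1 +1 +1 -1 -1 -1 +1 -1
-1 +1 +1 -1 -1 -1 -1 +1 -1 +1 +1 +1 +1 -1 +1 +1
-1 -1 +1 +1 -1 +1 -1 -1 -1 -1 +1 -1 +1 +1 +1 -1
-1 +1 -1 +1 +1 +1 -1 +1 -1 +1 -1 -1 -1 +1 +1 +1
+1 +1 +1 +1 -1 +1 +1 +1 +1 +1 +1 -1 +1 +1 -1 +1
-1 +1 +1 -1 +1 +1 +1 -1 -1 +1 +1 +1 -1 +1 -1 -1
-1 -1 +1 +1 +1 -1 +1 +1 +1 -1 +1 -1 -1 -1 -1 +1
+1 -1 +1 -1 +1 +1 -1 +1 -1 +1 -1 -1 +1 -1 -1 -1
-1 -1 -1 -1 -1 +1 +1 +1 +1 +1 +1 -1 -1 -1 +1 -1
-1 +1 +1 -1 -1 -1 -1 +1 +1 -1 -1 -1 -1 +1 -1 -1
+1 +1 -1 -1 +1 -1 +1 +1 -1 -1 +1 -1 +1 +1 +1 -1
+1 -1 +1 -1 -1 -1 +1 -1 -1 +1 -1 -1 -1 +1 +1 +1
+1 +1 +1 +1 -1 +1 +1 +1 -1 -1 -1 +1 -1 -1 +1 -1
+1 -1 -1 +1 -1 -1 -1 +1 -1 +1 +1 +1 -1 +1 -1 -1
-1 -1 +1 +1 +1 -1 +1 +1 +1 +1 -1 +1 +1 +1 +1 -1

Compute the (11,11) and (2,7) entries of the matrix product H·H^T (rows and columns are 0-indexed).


Row 2 of H: [-1, 1, 1, -1, -1, -1, -1, 1, -1, 1, 1, 1, 1, -1, 1, 1].
Row 7 of H: [-1, -1, 1, 1, 1, -1, 1, 1, 1, -1, 1, -1, -1, -1, -1, 1].
Row 11 of H: [1, 1, -1, -1, 1, -1, 1, 1, -1, -1, 1, -1, 1, 1, 1, -1].
(H·H^T)[11][11] = Σ_j H[11][j]·H[11][j] = (1)² + (1)² + (-1)² + (-1)² + (1)² + (-1)² + (1)² + (1)² + (-1)² + (-1)² + (1)² + (-1)² + (1)² + (1)² + (1)² + (-1)² = 1 + 1 + 1 + 1 + 1 + 1 + 1 + 1 + 1 + 1 + 1 + 1 + 1 + 1 + 1 + 1 = 16.
(H·H^T)[2][7] = Σ_j H[2][j]·H[7][j] = (-1)·(-1) + (1)·(-1) + (1)·(1) + (-1)·(1) + (-1)·(1) + (-1)·(-1) + (-1)·(1) + (1)·(1) + (-1)·(1) + (1)·(-1) + (1)·(1) + (1)·(-1) + (1)·(-1) + (-1)·(-1) + (1)·(-1) + (1)·(1) = 1 + -1 + 1 + -1 + -1 + 1 + -1 + 1 + -1 + -1 + 1 + -1 + -1 + 1 + -1 + 1 = -2.
Rows 2 and 7 are not orthogonal (dot product = -2 ≠ 0), so H is not a Hadamard matrix.

(11,11) entry = 16; (2,7) entry = -2.


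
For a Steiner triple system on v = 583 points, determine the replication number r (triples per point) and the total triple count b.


An STS(v) is a 2-(v, 3, 1) BIBD: block size k = 3, λ = 1.
Replication: r(k − 1) = λ(v − 1) ⇒ r·2 = 583 − 1 = 582 ⇒ r = 291.
Block count: bk = vr ⇒ b·3 = 583·291 = 169653 ⇒ b = 56551.
(Check via b = v(v − 1)/6 = 583·582/6 = 339306/6 = 56551.)

r = 291, b = 56551.


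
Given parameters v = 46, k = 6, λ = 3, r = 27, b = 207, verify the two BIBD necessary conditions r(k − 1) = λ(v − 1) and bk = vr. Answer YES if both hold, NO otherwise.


Condition (i): r(k − 1) = 27·5 = 135; λ(v − 1) = 3·45 = 135. Match? YES.
Condition (ii): bk = 207·6 = 1242; vr = 46·27 = 1242. Match? YES.
Both conditions hold? YES.

YES


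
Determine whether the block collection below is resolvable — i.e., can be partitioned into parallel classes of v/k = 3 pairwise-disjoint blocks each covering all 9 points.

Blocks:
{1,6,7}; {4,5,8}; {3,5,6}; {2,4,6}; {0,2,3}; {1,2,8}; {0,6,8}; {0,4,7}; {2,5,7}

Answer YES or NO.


v = 9, block size k = 3, number of blocks = 9.
For resolvability, blocks must partition into parallel classes of size v/k = 3.
Total blocks must therefore be a multiple of 3: 9 = 3·3 + 0 ⇒ divisible ✓.
Consider block {2,4,6}. It intersects every other block in the collection, so no parallel class of size 3 can contain it.
Since every block must belong to some parallel class in a resolution, the collection cannot be partitioned into parallel classes.
Resolvable? NO.

NO


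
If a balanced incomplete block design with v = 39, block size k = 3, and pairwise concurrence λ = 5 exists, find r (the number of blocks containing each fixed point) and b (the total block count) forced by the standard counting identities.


Any 2-(v, k, λ) BIBD satisfies two necessary conditions:
  (i)  Each point sits in r blocks, and counting incidences through any fixed point gives r(k − 1) = λ(v − 1), so r = λ(v − 1)/(k − 1).
  (ii) Total incidences bk = vr, so b = vr/k.
Step 1: r = λ(v − 1)/(k − 1) = 5·(39 − 1)/(3 − 1) = 5·38/2 = 190/2 = 95.
Step 2: b = vr/k = 39·95/3 = 3705/3 = 1235.
Check integrality: r = 95 ∈ Z ✓, b = 1235 ∈ Z ✓.
(These identities are necessary conditions: they determine r and b for any design with these parameters, but do not by themselves prove that one exists.)

r = 95, b = 1235.


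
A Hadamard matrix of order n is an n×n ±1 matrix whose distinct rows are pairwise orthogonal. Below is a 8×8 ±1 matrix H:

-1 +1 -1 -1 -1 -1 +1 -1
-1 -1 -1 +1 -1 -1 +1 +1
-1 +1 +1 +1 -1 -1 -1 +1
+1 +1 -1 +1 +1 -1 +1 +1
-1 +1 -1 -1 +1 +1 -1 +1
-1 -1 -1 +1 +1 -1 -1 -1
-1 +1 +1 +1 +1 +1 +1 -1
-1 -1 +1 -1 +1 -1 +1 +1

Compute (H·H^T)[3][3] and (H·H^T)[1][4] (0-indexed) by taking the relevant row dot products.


Row 1 of H: [-1, -1, -1, 1, -1, -1, 1, 1].
Row 3 of H: [1, 1, -1, 1, 1, -1, 1, 1].
Row 4 of H: [-1, 1, -1, -1, 1, 1, -1, 1].
(H·H^T)[3][3] = Σ_j H[3][j]·H[3][j] = (1)² + (1)² + (-1)² + (1)² + (1)² + (-1)² + (1)² + (1)² = 1 + 1 + 1 + 1 + 1 + 1 + 1 + 1 = 8.
(H·H^T)[1][4] = Σ_j H[1][j]·H[4][j] = (-1)·(-1) + (-1)·(1) + (-1)·(-1) + (1)·(-1) + (-1)·(1) + (-1)·(1) + (1)·(-1) + (1)·(1) = 1 + -1 + 1 + -1 + -1 + -1 + -1 + 1 = -2.
Rows 1 and 4 are not orthogonal (dot product = -2 ≠ 0), so H is not a Hadamard matrix.

(3,3) entry = 8; (1,4) entry = -2.


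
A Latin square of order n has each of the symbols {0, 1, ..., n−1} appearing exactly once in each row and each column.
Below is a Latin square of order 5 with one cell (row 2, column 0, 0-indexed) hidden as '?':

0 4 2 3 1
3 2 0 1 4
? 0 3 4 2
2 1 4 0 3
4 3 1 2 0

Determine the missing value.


Row 2 contains symbols [0, 2, 3, 4] — missing [1].
Column 0 contains symbols [0, 2, 3, 4] — missing [1].
The missing symbol must appear in both missing sets; intersection = [1].
Therefore the hidden value is 1.

Missing value = 1.


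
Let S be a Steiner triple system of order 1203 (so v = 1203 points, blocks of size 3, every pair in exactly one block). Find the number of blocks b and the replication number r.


An STS(v) is a 2-(v, 3, 1) BIBD: block size k = 3, λ = 1.
Replication: r(k − 1) = λ(v − 1) ⇒ r·2 = 1203 − 1 = 1202 ⇒ r = 601.
Block count: bk = vr ⇒ b·3 = 1203·601 = 723003 ⇒ b = 241001.
(Check via b = v(v − 1)/6 = 1203·1202/6 = 1446006/6 = 241001.)

r = 601, b = 241001.


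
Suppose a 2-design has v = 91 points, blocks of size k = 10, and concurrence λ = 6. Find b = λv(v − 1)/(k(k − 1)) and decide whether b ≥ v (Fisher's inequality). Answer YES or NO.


b = λv(v − 1)/(k(k − 1)) = 6·91·90/(10·9) = 49140/90 = 546.
Compare with v = 91: b ≥ v, so Fisher's inequality holds.

YES


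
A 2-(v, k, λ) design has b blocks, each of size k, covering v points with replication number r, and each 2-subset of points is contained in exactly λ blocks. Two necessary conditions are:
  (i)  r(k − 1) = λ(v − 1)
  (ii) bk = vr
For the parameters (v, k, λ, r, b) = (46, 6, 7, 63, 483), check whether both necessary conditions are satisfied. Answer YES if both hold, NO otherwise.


Condition (i): r(k − 1) = 63·5 = 315; λ(v − 1) = 7·45 = 315. Match? YES.
Condition (ii): bk = 483·6 = 2898; vr = 46·63 = 2898. Match? YES.
Both conditions hold? YES.

YES


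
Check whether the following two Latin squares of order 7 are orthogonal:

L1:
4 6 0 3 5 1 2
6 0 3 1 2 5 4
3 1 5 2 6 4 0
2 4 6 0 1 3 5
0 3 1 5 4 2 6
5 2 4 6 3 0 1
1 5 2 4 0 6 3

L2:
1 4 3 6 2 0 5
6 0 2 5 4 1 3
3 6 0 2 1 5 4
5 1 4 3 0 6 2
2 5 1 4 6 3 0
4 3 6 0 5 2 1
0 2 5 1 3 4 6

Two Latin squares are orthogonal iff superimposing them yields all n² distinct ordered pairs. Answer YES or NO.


Form the n² = 49 superimposed pairs (L1[i][j], L2[i][j]), row by row (rows and columns indexed from 0):
row 0: (4,1) (6,4) (0,3) (3,6) (5,2) (1,0) (2,5)
row 1: (6,6) (0,0) (3,2) (1,5) (2,4) (5,1) (4,3)
row 2: (3,3) (1,6) (5,0) (2,2) (6,1) (4,5) (0,4)
row 3: (2,5) (4,1) (6,4) (0,3) (1,0) (3,6) (5,2)
row 4: (0,2) (3,5) (1,1) (5,4) (4,6) (2,3) (6,0)
row 5: (5,4) (2,3) (4,6) (6,0) (3,5) (0,2) (1,1)
row 6: (1,0) (5,2) (2,5) (4,1) (0,3) (6,4) (3,6)
Orthogonality requires all 49 pairs distinct.
But the pair (2,5) repeats: cell (0,6) has L1 = 2, L2 = 5, and cell (3,0) has L1 = 2, L2 = 5.
A repeated pair means some other pair never occurs (only 28 distinct pairs out of 49), so the squares are not orthogonal.
Conclusion: NO.

NO


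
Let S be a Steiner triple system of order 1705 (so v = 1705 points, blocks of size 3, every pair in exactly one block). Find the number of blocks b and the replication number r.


An STS(v) is a 2-(v, 3, 1) BIBD: block size k = 3, λ = 1.
Replication: r(k − 1) = λ(v − 1) ⇒ r·2 = 1705 − 1 = 1704 ⇒ r = 852.
Block count: bk = vr ⇒ b·3 = 1705·852 = 1452660 ⇒ b = 484220.
(Check via b = v(v − 1)/6 = 1705·1704/6 = 2905320/6 = 484220.)

r = 852, b = 484220.


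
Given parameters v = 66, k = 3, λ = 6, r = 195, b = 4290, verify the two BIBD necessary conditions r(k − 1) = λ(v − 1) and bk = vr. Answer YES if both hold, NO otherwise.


Condition (i): r(k − 1) = 195·2 = 390; λ(v − 1) = 6·65 = 390. Match? YES.
Condition (ii): bk = 4290·3 = 12870; vr = 66·195 = 12870. Match? YES.
Both conditions hold? YES.

YES


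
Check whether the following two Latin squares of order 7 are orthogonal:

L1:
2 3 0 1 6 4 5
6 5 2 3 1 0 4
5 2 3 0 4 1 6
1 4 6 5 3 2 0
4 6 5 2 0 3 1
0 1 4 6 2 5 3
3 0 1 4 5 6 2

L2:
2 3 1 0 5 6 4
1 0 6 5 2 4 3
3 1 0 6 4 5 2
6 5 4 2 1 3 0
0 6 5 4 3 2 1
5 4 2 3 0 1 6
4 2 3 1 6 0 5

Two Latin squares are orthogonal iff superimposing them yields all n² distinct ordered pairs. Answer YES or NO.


Form the n² = 49 superimposed pairs (L1[i][j], L2[i][j]), row by row (rows and columns indexed from 0):
row 0: (2,2) (3,3) (0,1) (1,0) (6,5) (4,6) (5,4)
row 1: (6,1) (5,0) (2,6) (3,5) (1,2) (0,4) (4,3)
row 2: (5,3) (2,1) (3,0) (0,6) (4,4) (1,5) (6,2)
row 3: (1,6) (4,5) (6,4) (5,2) (3,1) (2,3) (0,0)
row 4: (4,0) (6,6) (5,5) (2,4) (0,3) (3,2) (1,1)
row 5: (0,5) (1,4) (4,2) (6,3) (2,0) (5,1) (3,6)
row 6: (3,4) (0,2) (1,3) (4,1) (5,6) (6,0) (2,5)
Orthogonality requires all 49 pairs distinct.
Check by first coordinate: for each symbol s of L1, list the L2 entries in the n cells where L1 = s; they must all differ.
  L1 = 0: L2 entries (in reading order) 1, 4, 6, 0, 3, 5, 2 — all 7 distinct ✓
  L1 = 1: L2 entries (in reading order) 0, 2, 5, 6, 1, 4, 3 — all 7 distinct ✓
  L1 = 2: L2 entries (in reading order) 2, 6, 1, 3, 4, 0, 5 — all 7 distinct ✓
  L1 = 3: L2 entries (in reading order) 3, 5, 0, 1, 2, 6, 4 — all 7 distinct ✓
  L1 = 4: L2 entries (in reading order) 6, 3, 4, 5, 0, 2, 1 — all 7 distinct ✓
  L1 = 5: L2 entries (in reading order) 4, 0, 3, 2, 5, 1, 6 — all 7 distinct ✓
  L1 = 6: L2 entries (in reading order) 5, 1, 2, 4, 6, 3, 0 — all 7 distinct ✓
Every symbol of L1 meets every symbol of L2 exactly once, so all 49 pairs are distinct (49 of 49).
Conclusion: YES.

YES


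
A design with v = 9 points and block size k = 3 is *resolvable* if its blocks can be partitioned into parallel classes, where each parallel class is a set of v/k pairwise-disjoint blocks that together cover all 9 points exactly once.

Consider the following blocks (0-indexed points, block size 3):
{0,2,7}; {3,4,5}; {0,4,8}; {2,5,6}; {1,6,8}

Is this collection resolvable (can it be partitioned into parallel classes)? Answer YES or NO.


v = 9, block size k = 3, number of blocks = 5.
For resolvability, blocks must partition into parallel classes of size v/k = 3.
Total blocks must therefore be a multiple of 3: 5 = 3·1 + 2 ⇒ not divisible ✗.
Resolvable? NO.

NO
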